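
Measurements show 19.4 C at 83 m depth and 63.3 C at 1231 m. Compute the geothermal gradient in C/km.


dT = 63.3 - 19.4 = 43.9 C
dz = 1231 - 83 = 1148 m
gradient = dT/dz * 1000 = 43.9/1148 * 1000 = 38.2404 C/km

38.2404


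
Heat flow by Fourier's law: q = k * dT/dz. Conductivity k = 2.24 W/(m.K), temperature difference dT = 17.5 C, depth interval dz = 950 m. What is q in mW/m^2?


q = k * dT / dz * 1000
= 2.24 * 17.5 / 950 * 1000
= 0.041263 * 1000
= 41.2632 mW/m^2

41.2632


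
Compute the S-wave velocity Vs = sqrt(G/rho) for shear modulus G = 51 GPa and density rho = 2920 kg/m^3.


Convert G to Pa: G = 51e9 Pa
Compute G/rho = 51e9 / 2920 = 17465753.4247
Vs = sqrt(17465753.4247) = 4179.2 m/s

4179.2


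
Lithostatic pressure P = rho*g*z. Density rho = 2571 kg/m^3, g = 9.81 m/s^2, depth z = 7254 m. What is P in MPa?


P = rho * g * z / 1e6
= 2571 * 9.81 * 7254 / 1e6
= 182956833.54 / 1e6
= 182.9568 MPa

182.9568


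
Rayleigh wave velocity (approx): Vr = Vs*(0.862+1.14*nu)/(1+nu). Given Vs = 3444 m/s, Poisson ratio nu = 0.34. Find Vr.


Numerator factor = 0.862 + 1.14*0.34 = 1.2496
Denominator = 1 + 0.34 = 1.34
Vr = 3444 * 1.2496 / 1.34 = 3211.66 m/s

3211.66


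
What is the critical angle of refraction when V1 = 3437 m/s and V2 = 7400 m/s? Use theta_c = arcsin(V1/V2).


V1/V2 = 3437/7400 = 0.464459
theta_c = arcsin(0.464459) = 27.6752 degrees

27.6752


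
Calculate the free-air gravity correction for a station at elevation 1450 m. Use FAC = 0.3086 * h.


FAC = 0.3086 * h
= 0.3086 * 1450
= 447.47 mGal

447.47


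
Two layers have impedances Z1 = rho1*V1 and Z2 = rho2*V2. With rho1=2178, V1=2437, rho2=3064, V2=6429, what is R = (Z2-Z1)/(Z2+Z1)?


Z1 = 2178 * 2437 = 5307786
Z2 = 3064 * 6429 = 19698456
R = (19698456 - 5307786) / (19698456 + 5307786) = 14390670 / 25006242 = 0.5755

0.5755


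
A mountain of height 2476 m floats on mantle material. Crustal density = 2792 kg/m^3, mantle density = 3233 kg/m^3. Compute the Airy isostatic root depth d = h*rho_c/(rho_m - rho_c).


rho_m - rho_c = 3233 - 2792 = 441
d = 2476 * 2792 / 441
= 6912992 / 441
= 15675.72 m

15675.72


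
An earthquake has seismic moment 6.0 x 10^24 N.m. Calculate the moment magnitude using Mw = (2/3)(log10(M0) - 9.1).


log10(M0) = log10(6.0 x 10^24) = 24.7782
Mw = 2/3 * (24.7782 - 9.1)
= 2/3 * 15.6782
= 10.45

10.45


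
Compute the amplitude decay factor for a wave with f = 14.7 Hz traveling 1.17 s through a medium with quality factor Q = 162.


pi*f*t/Q = pi*14.7*1.17/162 = 0.333532
A/A0 = exp(-0.333532) = 0.716389

0.716389


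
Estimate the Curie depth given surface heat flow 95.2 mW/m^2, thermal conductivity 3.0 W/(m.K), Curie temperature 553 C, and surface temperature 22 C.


T_Curie - T_surf = 553 - 22 = 531 C
Convert q to W/m^2: 95.2 mW/m^2 = 0.0952 W/m^2
d = 531 * 3.0 / 0.0952 = 16733.19 m

16733.19


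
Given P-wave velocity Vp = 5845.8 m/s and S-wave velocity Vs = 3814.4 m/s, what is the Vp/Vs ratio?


Vp/Vs = 5845.8 / 3814.4
= 1.5326

1.5326


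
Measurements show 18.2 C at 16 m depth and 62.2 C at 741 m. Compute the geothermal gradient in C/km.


dT = 62.2 - 18.2 = 44.0 C
dz = 741 - 16 = 725 m
gradient = dT/dz * 1000 = 44.0/725 * 1000 = 60.6897 C/km

60.6897


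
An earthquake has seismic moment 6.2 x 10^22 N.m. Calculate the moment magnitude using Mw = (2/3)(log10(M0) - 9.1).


log10(M0) = log10(6.2 x 10^22) = 22.7924
Mw = 2/3 * (22.7924 - 9.1)
= 2/3 * 13.6924
= 9.13

9.13


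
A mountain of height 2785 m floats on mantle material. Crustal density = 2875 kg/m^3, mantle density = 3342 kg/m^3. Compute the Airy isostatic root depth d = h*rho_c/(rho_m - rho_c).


rho_m - rho_c = 3342 - 2875 = 467
d = 2785 * 2875 / 467
= 8006875 / 467
= 17145.34 m

17145.34


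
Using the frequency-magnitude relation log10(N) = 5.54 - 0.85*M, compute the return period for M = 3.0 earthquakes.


log10(N) = 5.54 - 0.85*3.0 = 2.99
N = 10^2.99 = 977.237221
T = 1/N = 1/977.237221 = 0.001 years

0.001


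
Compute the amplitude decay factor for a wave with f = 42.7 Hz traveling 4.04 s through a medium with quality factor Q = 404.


pi*f*t/Q = pi*42.7*4.04/404 = 1.34146
A/A0 = exp(-1.34146) = 0.261464

0.261464


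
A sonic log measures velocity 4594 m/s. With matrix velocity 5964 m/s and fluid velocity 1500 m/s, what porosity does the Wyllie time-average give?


1/V - 1/Vm = 1/4594 - 1/5964 = 5e-05
1/Vf - 1/Vm = 1/1500 - 1/5964 = 0.00049899
phi = 5e-05 / 0.00049899 = 0.1002

0.1002


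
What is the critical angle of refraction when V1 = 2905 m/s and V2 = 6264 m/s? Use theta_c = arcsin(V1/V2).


V1/V2 = 2905/6264 = 0.463761
theta_c = arcsin(0.463761) = 27.6301 degrees

27.6301


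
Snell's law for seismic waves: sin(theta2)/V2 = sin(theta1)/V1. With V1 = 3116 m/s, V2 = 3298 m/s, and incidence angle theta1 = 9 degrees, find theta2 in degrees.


sin(theta1) = sin(9 deg) = 0.156434
sin(theta2) = V2/V1 * sin(theta1) = 3298/3116 * 0.156434 = 0.165572
theta2 = arcsin(0.165572) = 9.5304 degrees

9.5304


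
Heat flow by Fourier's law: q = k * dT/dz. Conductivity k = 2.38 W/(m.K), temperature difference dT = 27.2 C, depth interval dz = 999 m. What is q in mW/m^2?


q = k * dT / dz * 1000
= 2.38 * 27.2 / 999 * 1000
= 0.064801 * 1000
= 64.8008 mW/m^2

64.8008


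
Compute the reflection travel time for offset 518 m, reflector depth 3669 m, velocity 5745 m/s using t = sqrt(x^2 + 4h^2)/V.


x^2 + 4h^2 = 518^2 + 4*3669^2 = 268324 + 53846244 = 54114568
sqrt(54114568) = 7356.2605
t = 7356.2605 / 5745 = 1.2805 s

1.2805


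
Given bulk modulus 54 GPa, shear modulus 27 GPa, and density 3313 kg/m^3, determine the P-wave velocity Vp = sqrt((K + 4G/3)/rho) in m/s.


First compute the effective modulus:
K + 4G/3 = 54e9 + 4*27e9/3 = 90000000000.0 Pa
Then divide by density:
90000000000.0 / 3313 = 27165710.8361 Pa/(kg/m^3)
Take the square root:
Vp = sqrt(27165710.8361) = 5212.07 m/s

5212.07


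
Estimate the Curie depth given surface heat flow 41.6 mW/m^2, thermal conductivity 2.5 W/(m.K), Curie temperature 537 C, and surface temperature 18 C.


T_Curie - T_surf = 537 - 18 = 519 C
Convert q to W/m^2: 41.6 mW/m^2 = 0.0416 W/m^2
d = 519 * 2.5 / 0.0416 = 31189.9 m

31189.9


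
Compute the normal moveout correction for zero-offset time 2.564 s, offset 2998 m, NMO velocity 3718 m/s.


x/Vnmo = 2998/3718 = 0.806347
(x/Vnmo)^2 = 0.650196
t0^2 = 6.574096
sqrt(6.574096 + 0.650196) = 2.687804
dt = 2.687804 - 2.564 = 0.123804

0.123804


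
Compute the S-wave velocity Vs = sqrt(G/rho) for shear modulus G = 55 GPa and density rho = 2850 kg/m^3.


Convert G to Pa: G = 55e9 Pa
Compute G/rho = 55e9 / 2850 = 19298245.614
Vs = sqrt(19298245.614) = 4392.98 m/s

4392.98


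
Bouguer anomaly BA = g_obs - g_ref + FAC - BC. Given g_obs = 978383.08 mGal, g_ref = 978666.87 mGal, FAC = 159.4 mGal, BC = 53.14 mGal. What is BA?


BA = g_obs - g_ref + FAC - BC
= 978383.08 - 978666.87 + 159.4 - 53.14
= -177.53 mGal

-177.53


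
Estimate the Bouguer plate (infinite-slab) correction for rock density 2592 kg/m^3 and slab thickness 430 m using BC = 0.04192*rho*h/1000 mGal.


BC = 0.04192 * rho * h / 1000
= 0.04192 * 2592 * 430 / 1000
= 46.7224 mGal

46.7224


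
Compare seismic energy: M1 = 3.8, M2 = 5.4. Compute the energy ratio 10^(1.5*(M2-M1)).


M2 - M1 = 5.4 - 3.8 = 1.6
1.5 * 1.6 = 2.4
ratio = 10^2.4 = 251.19

251.19


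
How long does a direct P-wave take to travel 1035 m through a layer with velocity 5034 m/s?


t = x / V
= 1035 / 5034
= 0.2056 s

0.2056


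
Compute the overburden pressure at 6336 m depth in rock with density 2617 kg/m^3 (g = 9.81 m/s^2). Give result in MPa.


P = rho * g * z / 1e6
= 2617 * 9.81 * 6336 / 1e6
= 162662670.72 / 1e6
= 162.6627 MPa

162.6627


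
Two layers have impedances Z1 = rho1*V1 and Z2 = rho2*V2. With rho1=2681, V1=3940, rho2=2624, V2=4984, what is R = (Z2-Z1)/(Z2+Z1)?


Z1 = 2681 * 3940 = 10563140
Z2 = 2624 * 4984 = 13078016
R = (13078016 - 10563140) / (13078016 + 10563140) = 2514876 / 23641156 = 0.1064

0.1064


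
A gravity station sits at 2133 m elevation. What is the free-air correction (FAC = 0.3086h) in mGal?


FAC = 0.3086 * h
= 0.3086 * 2133
= 658.2438 mGal

658.2438


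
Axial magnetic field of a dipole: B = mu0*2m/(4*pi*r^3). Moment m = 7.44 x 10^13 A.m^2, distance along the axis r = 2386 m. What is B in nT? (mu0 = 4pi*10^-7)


m = 7.44 x 10^13 = 74400000000000 A.m^2
2m = 148800000000000 A.m^2
r^3 = 2386^3 = 13583488456
B = (4pi*10^-7) * 148800000000000 / (4*pi * 13583488456) * 1e9
= 186987594.741664 / 170695150173.97 * 1e9
= 1095447.6126 nT

1095447.6126


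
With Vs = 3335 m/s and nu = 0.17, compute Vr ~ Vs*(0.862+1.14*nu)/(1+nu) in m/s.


Numerator factor = 0.862 + 1.14*0.17 = 1.0558
Denominator = 1 + 0.17 = 1.17
Vr = 3335 * 1.0558 / 1.17 = 3009.48 m/s

3009.48


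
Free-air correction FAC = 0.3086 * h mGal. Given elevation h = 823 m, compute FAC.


FAC = 0.3086 * h
= 0.3086 * 823
= 253.9778 mGal

253.9778


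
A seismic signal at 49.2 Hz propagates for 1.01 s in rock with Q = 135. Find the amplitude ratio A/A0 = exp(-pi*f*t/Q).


pi*f*t/Q = pi*49.2*1.01/135 = 1.156385
A/A0 = exp(-1.156385) = 0.314621

0.314621


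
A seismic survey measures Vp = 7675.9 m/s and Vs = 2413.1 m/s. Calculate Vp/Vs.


Vp/Vs = 7675.9 / 2413.1
= 3.1809

3.1809


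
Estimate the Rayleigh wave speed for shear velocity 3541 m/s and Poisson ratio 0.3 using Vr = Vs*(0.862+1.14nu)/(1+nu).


Numerator factor = 0.862 + 1.14*0.3 = 1.204
Denominator = 1 + 0.3 = 1.3
Vr = 3541 * 1.204 / 1.3 = 3279.51 m/s

3279.51


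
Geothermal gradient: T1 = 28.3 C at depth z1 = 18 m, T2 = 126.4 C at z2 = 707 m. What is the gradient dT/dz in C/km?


dT = 126.4 - 28.3 = 98.1 C
dz = 707 - 18 = 689 m
gradient = dT/dz * 1000 = 98.1/689 * 1000 = 142.3803 C/km

142.3803


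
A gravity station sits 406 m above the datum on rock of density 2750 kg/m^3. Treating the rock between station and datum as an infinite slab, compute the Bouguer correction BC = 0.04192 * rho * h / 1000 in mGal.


BC = 0.04192 * rho * h / 1000
= 0.04192 * 2750 * 406 / 1000
= 46.8037 mGal

46.8037


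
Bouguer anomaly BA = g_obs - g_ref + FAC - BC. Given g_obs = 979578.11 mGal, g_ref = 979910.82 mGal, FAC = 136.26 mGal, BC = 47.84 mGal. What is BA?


BA = g_obs - g_ref + FAC - BC
= 979578.11 - 979910.82 + 136.26 - 47.84
= -244.29 mGal

-244.29


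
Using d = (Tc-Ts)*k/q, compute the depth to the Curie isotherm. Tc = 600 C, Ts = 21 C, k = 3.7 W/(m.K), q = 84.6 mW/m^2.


T_Curie - T_surf = 600 - 21 = 579 C
Convert q to W/m^2: 84.6 mW/m^2 = 0.0846 W/m^2
d = 579 * 3.7 / 0.0846 = 25322.7 m

25322.7


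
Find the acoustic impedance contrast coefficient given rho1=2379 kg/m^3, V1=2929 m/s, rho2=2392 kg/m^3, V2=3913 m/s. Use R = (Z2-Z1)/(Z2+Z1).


Z1 = 2379 * 2929 = 6968091
Z2 = 2392 * 3913 = 9359896
R = (9359896 - 6968091) / (9359896 + 6968091) = 2391805 / 16327987 = 0.1465

0.1465


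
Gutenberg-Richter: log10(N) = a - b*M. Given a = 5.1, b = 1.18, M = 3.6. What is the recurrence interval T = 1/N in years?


log10(N) = 5.1 - 1.18*3.6 = 0.852
N = 10^0.852 = 7.112135
T = 1/N = 1/7.112135 = 0.1406 years

0.1406


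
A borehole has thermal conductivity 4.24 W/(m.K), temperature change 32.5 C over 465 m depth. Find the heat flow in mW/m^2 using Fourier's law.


q = k * dT / dz * 1000
= 4.24 * 32.5 / 465 * 1000
= 0.296344 * 1000
= 296.3441 mW/m^2

296.3441


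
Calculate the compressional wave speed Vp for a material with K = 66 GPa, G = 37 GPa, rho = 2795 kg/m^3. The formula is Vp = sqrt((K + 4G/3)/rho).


First compute the effective modulus:
K + 4G/3 = 66e9 + 4*37e9/3 = 115333333333.33 Pa
Then divide by density:
115333333333.33 / 2795 = 41264162.1944 Pa/(kg/m^3)
Take the square root:
Vp = sqrt(41264162.1944) = 6423.72 m/s

6423.72


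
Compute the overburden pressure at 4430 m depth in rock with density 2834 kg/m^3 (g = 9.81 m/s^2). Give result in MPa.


P = rho * g * z / 1e6
= 2834 * 9.81 * 4430 / 1e6
= 123160822.2 / 1e6
= 123.1608 MPa

123.1608


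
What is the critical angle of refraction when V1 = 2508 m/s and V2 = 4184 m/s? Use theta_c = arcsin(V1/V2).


V1/V2 = 2508/4184 = 0.599426
theta_c = arcsin(0.599426) = 36.8288 degrees

36.8288


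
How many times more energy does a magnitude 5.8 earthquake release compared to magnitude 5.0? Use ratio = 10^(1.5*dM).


M2 - M1 = 5.8 - 5.0 = 0.8
1.5 * 0.8 = 1.2
ratio = 10^1.2 = 15.85

15.85


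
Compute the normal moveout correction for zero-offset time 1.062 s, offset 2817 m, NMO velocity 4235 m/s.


x/Vnmo = 2817/4235 = 0.665171
(x/Vnmo)^2 = 0.442453
t0^2 = 1.127844
sqrt(1.127844 + 0.442453) = 1.253115
dt = 1.253115 - 1.062 = 0.191115

0.191115


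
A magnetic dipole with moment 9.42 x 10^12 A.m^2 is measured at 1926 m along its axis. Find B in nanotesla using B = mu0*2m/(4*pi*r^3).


m = 9.42 x 10^12 = 9420000000000 A.m^2
2m = 18840000000000 A.m^2
r^3 = 1926^3 = 7144450776
B = (4pi*10^-7) * 18840000000000 / (4*pi * 7144450776) * 1e9
= 23675042.237453 / 89779816287.26 * 1e9
= 263701.166 nT

263701.166


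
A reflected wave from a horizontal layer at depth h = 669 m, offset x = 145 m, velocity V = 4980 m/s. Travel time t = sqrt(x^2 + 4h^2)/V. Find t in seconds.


x^2 + 4h^2 = 145^2 + 4*669^2 = 21025 + 1790244 = 1811269
sqrt(1811269) = 1345.8339
t = 1345.8339 / 4980 = 0.2702 s

0.2702


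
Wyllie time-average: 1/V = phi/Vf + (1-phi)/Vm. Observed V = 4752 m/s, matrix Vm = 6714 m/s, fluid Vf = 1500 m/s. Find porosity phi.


1/V - 1/Vm = 1/4752 - 1/6714 = 6.15e-05
1/Vf - 1/Vm = 1/1500 - 1/6714 = 0.00051772
phi = 6.15e-05 / 0.00051772 = 0.1188

0.1188


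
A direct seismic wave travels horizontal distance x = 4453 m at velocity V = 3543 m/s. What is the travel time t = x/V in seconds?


t = x / V
= 4453 / 3543
= 1.2568 s

1.2568


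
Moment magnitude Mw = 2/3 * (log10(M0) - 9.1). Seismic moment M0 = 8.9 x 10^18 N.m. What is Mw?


log10(M0) = log10(8.9 x 10^18) = 18.9494
Mw = 2/3 * (18.9494 - 9.1)
= 2/3 * 9.8494
= 6.57

6.57


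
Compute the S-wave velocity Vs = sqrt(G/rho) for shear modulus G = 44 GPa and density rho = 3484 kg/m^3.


Convert G to Pa: G = 44e9 Pa
Compute G/rho = 44e9 / 3484 = 12629161.8829
Vs = sqrt(12629161.8829) = 3553.75 m/s

3553.75


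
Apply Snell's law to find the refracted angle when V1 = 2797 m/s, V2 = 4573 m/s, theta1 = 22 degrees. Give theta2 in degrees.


sin(theta1) = sin(22 deg) = 0.374607
sin(theta2) = V2/V1 * sin(theta1) = 4573/2797 * 0.374607 = 0.612469
theta2 = arcsin(0.612469) = 37.7682 degrees

37.7682


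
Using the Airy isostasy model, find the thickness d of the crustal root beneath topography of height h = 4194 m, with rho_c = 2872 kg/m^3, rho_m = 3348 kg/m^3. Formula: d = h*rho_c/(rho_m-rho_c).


rho_m - rho_c = 3348 - 2872 = 476
d = 4194 * 2872 / 476
= 12045168 / 476
= 25304.97 m

25304.97


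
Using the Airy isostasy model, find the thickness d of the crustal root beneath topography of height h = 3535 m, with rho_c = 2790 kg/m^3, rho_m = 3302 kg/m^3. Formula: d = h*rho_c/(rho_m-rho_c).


rho_m - rho_c = 3302 - 2790 = 512
d = 3535 * 2790 / 512
= 9862650 / 512
= 19262.99 m

19262.99


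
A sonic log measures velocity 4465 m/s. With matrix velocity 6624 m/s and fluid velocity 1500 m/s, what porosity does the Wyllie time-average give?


1/V - 1/Vm = 1/4465 - 1/6624 = 7.3e-05
1/Vf - 1/Vm = 1/1500 - 1/6624 = 0.0005157
phi = 7.3e-05 / 0.0005157 = 0.1416

0.1416


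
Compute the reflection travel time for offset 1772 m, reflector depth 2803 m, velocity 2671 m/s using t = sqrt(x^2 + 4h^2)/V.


x^2 + 4h^2 = 1772^2 + 4*2803^2 = 3139984 + 31427236 = 34567220
sqrt(34567220) = 5879.3894
t = 5879.3894 / 2671 = 2.2012 s

2.2012


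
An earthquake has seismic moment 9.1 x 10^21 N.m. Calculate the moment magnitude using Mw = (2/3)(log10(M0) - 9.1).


log10(M0) = log10(9.1 x 10^21) = 21.959
Mw = 2/3 * (21.959 - 9.1)
= 2/3 * 12.859
= 8.57

8.57


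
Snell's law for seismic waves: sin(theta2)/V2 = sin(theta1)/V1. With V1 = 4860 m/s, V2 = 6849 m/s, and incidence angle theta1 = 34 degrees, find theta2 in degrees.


sin(theta1) = sin(34 deg) = 0.559193
sin(theta2) = V2/V1 * sin(theta1) = 6849/4860 * 0.559193 = 0.788048
theta2 = arcsin(0.788048) = 52.0034 degrees

52.0034


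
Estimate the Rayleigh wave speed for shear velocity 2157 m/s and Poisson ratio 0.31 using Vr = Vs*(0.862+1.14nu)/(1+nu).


Numerator factor = 0.862 + 1.14*0.31 = 1.2154
Denominator = 1 + 0.31 = 1.31
Vr = 2157 * 1.2154 / 1.31 = 2001.23 m/s

2001.23


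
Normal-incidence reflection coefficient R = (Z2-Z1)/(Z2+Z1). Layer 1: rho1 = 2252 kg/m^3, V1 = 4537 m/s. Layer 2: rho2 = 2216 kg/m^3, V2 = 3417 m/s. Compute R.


Z1 = 2252 * 4537 = 10217324
Z2 = 2216 * 3417 = 7572072
R = (7572072 - 10217324) / (7572072 + 10217324) = -2645252 / 17789396 = -0.1487

-0.1487


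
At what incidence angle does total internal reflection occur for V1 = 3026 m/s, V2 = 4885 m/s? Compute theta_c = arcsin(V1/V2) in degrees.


V1/V2 = 3026/4885 = 0.619447
theta_c = arcsin(0.619447) = 38.2758 degrees

38.2758


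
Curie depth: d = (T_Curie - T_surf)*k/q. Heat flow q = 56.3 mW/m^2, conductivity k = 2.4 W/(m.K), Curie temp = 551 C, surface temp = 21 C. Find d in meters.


T_Curie - T_surf = 551 - 21 = 530 C
Convert q to W/m^2: 56.3 mW/m^2 = 0.0563 W/m^2
d = 530 * 2.4 / 0.0563 = 22593.25 m

22593.25


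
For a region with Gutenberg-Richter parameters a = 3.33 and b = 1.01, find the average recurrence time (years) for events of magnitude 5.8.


log10(N) = 3.33 - 1.01*5.8 = -2.528
N = 10^-2.528 = 0.002965
T = 1/N = 1/0.002965 = 337.2873 years

337.2873


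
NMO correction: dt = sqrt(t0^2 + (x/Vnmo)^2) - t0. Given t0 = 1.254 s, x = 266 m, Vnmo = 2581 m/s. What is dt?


x/Vnmo = 266/2581 = 0.103061
(x/Vnmo)^2 = 0.010622
t0^2 = 1.572516
sqrt(1.572516 + 0.010622) = 1.258228
dt = 1.258228 - 1.254 = 0.004228

0.004228


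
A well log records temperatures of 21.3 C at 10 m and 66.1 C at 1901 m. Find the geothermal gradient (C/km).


dT = 66.1 - 21.3 = 44.8 C
dz = 1901 - 10 = 1891 m
gradient = dT/dz * 1000 = 44.8/1891 * 1000 = 23.6912 C/km

23.6912


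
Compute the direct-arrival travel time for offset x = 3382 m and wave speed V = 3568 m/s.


t = x / V
= 3382 / 3568
= 0.9479 s

0.9479


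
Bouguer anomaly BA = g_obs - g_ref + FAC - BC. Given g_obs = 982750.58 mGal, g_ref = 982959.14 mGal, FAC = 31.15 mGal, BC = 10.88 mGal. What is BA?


BA = g_obs - g_ref + FAC - BC
= 982750.58 - 982959.14 + 31.15 - 10.88
= -188.29 mGal

-188.29


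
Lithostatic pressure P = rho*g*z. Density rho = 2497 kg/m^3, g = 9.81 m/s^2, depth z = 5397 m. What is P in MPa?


P = rho * g * z / 1e6
= 2497 * 9.81 * 5397 / 1e6
= 132202591.29 / 1e6
= 132.2026 MPa

132.2026


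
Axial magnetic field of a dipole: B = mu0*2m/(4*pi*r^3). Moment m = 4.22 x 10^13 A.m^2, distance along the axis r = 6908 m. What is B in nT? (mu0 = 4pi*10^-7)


m = 4.22 x 10^13 = 42200000000000 A.m^2
2m = 84400000000000 A.m^2
r^3 = 6908^3 = 329652965312
B = (4pi*10^-7) * 84400000000000 / (4*pi * 329652965312) * 1e9
= 106060167.985191 / 4142541336233.08 * 1e9
= 25602.6819 nT

25602.6819


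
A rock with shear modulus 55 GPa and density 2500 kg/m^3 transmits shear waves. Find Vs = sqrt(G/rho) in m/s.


Convert G to Pa: G = 55e9 Pa
Compute G/rho = 55e9 / 2500 = 22000000.0
Vs = sqrt(22000000.0) = 4690.42 m/s

4690.42


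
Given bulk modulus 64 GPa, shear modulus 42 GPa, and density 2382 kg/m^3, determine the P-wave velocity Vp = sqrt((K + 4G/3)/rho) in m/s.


First compute the effective modulus:
K + 4G/3 = 64e9 + 4*42e9/3 = 120000000000.0 Pa
Then divide by density:
120000000000.0 / 2382 = 50377833.7531 Pa/(kg/m^3)
Take the square root:
Vp = sqrt(50377833.7531) = 7097.73 m/s

7097.73


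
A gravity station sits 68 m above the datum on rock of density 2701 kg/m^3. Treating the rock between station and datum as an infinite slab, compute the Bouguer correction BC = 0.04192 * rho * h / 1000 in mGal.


BC = 0.04192 * rho * h / 1000
= 0.04192 * 2701 * 68 / 1000
= 7.6994 mGal

7.6994


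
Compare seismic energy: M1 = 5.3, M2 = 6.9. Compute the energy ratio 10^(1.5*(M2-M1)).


M2 - M1 = 6.9 - 5.3 = 1.6
1.5 * 1.6 = 2.4
ratio = 10^2.4 = 251.19

251.19


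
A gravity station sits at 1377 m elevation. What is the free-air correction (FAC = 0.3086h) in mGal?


FAC = 0.3086 * h
= 0.3086 * 1377
= 424.9422 mGal

424.9422


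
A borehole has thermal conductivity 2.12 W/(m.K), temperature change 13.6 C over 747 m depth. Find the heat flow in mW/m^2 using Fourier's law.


q = k * dT / dz * 1000
= 2.12 * 13.6 / 747 * 1000
= 0.038597 * 1000
= 38.5971 mW/m^2

38.5971


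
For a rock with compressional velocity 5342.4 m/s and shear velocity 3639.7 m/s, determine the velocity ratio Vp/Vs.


Vp/Vs = 5342.4 / 3639.7
= 1.4678

1.4678


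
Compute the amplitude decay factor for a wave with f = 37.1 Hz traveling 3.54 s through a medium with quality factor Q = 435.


pi*f*t/Q = pi*37.1*3.54/435 = 0.948501
A/A0 = exp(-0.948501) = 0.387321

0.387321


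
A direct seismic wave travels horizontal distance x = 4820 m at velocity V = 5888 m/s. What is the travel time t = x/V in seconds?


t = x / V
= 4820 / 5888
= 0.8186 s

0.8186


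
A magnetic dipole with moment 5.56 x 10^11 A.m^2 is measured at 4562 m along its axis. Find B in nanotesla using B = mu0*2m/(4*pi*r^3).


m = 5.56 x 10^11 = 556000000000 A.m^2
2m = 1112000000000 A.m^2
r^3 = 4562^3 = 94943632328
B = (4pi*10^-7) * 1112000000000 / (4*pi * 94943632328) * 1e9
= 1397380.412317 / 1193096871307.1 * 1e9
= 1171.2213 nT

1171.2213


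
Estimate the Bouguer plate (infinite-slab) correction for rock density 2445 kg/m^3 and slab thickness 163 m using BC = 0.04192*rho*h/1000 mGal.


BC = 0.04192 * rho * h / 1000
= 0.04192 * 2445 * 163 / 1000
= 16.7066 mGal

16.7066


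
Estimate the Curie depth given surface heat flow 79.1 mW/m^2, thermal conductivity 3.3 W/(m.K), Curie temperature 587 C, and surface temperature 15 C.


T_Curie - T_surf = 587 - 15 = 572 C
Convert q to W/m^2: 79.1 mW/m^2 = 0.0791 W/m^2
d = 572 * 3.3 / 0.0791 = 23863.46 m

23863.46


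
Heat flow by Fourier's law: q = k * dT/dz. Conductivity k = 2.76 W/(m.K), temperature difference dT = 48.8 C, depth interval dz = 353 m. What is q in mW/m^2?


q = k * dT / dz * 1000
= 2.76 * 48.8 / 353 * 1000
= 0.381552 * 1000
= 381.5524 mW/m^2

381.5524


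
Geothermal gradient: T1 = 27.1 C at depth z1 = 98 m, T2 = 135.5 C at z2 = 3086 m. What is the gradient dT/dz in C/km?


dT = 135.5 - 27.1 = 108.4 C
dz = 3086 - 98 = 2988 m
gradient = dT/dz * 1000 = 108.4/2988 * 1000 = 36.2784 C/km

36.2784


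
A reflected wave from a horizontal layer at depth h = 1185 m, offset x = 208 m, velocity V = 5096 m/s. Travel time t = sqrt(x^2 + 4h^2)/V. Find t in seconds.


x^2 + 4h^2 = 208^2 + 4*1185^2 = 43264 + 5616900 = 5660164
sqrt(5660164) = 2379.1099
t = 2379.1099 / 5096 = 0.4669 s

0.4669


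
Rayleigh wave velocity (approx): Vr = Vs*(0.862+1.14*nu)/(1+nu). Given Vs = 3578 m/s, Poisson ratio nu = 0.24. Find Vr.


Numerator factor = 0.862 + 1.14*0.24 = 1.1356
Denominator = 1 + 0.24 = 1.24
Vr = 3578 * 1.1356 / 1.24 = 3276.76 m/s

3276.76


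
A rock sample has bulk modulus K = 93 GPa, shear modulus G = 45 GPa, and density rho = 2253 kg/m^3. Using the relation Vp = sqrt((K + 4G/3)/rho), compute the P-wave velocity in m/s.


First compute the effective modulus:
K + 4G/3 = 93e9 + 4*45e9/3 = 153000000000.0 Pa
Then divide by density:
153000000000.0 / 2253 = 67909454.0613 Pa/(kg/m^3)
Take the square root:
Vp = sqrt(67909454.0613) = 8240.72 m/s

8240.72


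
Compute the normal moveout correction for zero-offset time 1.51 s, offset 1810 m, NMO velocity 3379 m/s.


x/Vnmo = 1810/3379 = 0.535661
(x/Vnmo)^2 = 0.286933
t0^2 = 2.2801
sqrt(2.2801 + 0.286933) = 1.602196
dt = 1.602196 - 1.51 = 0.092196

0.092196


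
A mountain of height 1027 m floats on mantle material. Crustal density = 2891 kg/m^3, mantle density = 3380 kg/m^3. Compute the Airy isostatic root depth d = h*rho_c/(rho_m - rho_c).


rho_m - rho_c = 3380 - 2891 = 489
d = 1027 * 2891 / 489
= 2969057 / 489
= 6071.69 m

6071.69


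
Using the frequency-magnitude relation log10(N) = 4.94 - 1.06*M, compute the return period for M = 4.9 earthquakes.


log10(N) = 4.94 - 1.06*4.9 = -0.254
N = 10^-0.254 = 0.557186
T = 1/N = 1/0.557186 = 1.7947 years

1.7947


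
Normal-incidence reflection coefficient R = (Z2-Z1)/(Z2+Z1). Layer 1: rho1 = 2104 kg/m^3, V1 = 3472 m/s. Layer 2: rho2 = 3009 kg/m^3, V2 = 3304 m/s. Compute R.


Z1 = 2104 * 3472 = 7305088
Z2 = 3009 * 3304 = 9941736
R = (9941736 - 7305088) / (9941736 + 7305088) = 2636648 / 17246824 = 0.1529

0.1529


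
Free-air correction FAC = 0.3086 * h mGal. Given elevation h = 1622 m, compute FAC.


FAC = 0.3086 * h
= 0.3086 * 1622
= 500.5492 mGal

500.5492


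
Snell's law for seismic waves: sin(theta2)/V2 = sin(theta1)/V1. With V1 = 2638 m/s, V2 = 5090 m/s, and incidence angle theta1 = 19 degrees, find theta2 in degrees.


sin(theta1) = sin(19 deg) = 0.325568
sin(theta2) = V2/V1 * sin(theta1) = 5090/2638 * 0.325568 = 0.628181
theta2 = arcsin(0.628181) = 38.9161 degrees

38.9161


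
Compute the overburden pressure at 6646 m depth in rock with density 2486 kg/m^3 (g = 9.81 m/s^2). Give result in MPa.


P = rho * g * z / 1e6
= 2486 * 9.81 * 6646 / 1e6
= 162080388.36 / 1e6
= 162.0804 MPa

162.0804


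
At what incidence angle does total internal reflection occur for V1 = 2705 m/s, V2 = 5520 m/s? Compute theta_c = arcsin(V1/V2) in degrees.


V1/V2 = 2705/5520 = 0.490036
theta_c = arcsin(0.490036) = 29.343 degrees

29.343


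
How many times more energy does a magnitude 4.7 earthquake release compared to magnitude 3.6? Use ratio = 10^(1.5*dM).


M2 - M1 = 4.7 - 3.6 = 1.1
1.5 * 1.1 = 1.65
ratio = 10^1.65 = 44.67

44.67


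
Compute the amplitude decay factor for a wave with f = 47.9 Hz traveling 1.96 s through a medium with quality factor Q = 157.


pi*f*t/Q = pi*47.9*1.96/157 = 1.878632
A/A0 = exp(-1.878632) = 0.152799

0.152799


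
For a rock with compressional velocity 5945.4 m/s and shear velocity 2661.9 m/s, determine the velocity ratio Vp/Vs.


Vp/Vs = 5945.4 / 2661.9
= 2.2335

2.2335


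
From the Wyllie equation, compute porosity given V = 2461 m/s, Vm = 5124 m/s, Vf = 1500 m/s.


1/V - 1/Vm = 1/2461 - 1/5124 = 0.00021118
1/Vf - 1/Vm = 1/1500 - 1/5124 = 0.00047151
phi = 0.00021118 / 0.00047151 = 0.4479

0.4479


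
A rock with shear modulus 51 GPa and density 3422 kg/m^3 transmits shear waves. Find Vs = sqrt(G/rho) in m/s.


Convert G to Pa: G = 51e9 Pa
Compute G/rho = 51e9 / 3422 = 14903565.1666
Vs = sqrt(14903565.1666) = 3860.51 m/s

3860.51


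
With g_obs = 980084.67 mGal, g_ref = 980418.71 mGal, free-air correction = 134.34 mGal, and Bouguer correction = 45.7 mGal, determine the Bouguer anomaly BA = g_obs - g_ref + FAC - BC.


BA = g_obs - g_ref + FAC - BC
= 980084.67 - 980418.71 + 134.34 - 45.7
= -245.4 mGal

-245.4


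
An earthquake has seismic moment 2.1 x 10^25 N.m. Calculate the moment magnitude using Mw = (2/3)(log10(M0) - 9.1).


log10(M0) = log10(2.1 x 10^25) = 25.3222
Mw = 2/3 * (25.3222 - 9.1)
= 2/3 * 16.2222
= 10.81

10.81


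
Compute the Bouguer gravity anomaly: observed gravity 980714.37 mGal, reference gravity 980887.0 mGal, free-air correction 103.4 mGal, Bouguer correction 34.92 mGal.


BA = g_obs - g_ref + FAC - BC
= 980714.37 - 980887.0 + 103.4 - 34.92
= -104.15 mGal

-104.15


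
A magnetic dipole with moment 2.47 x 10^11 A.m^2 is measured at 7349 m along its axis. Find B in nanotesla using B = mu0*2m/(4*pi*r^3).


m = 2.47 x 10^11 = 247000000000 A.m^2
2m = 494000000000 A.m^2
r^3 = 7349^3 = 396903329549
B = (4pi*10^-7) * 494000000000 / (4*pi * 396903329549) * 1e9
= 620778.708349 / 4987634337185.87 * 1e9
= 124.4636 nT

124.4636


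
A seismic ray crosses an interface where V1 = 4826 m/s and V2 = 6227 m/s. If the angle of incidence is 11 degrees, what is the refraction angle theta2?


sin(theta1) = sin(11 deg) = 0.190809
sin(theta2) = V2/V1 * sin(theta1) = 6227/4826 * 0.190809 = 0.246201
theta2 = arcsin(0.246201) = 14.2528 degrees

14.2528


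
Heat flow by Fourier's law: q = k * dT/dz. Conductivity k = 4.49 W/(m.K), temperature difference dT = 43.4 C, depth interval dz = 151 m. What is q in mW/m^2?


q = k * dT / dz * 1000
= 4.49 * 43.4 / 151 * 1000
= 1.290503 * 1000
= 1290.5033 mW/m^2

1290.5033


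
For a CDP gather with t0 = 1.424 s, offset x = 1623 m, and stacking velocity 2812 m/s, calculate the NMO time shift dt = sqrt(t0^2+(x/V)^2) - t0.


x/Vnmo = 1623/2812 = 0.577169
(x/Vnmo)^2 = 0.333124
t0^2 = 2.027776
sqrt(2.027776 + 0.333124) = 1.536522
dt = 1.536522 - 1.424 = 0.112522

0.112522


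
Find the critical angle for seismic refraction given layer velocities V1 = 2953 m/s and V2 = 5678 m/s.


V1/V2 = 2953/5678 = 0.520077
theta_c = arcsin(0.520077) = 31.3374 degrees

31.3374


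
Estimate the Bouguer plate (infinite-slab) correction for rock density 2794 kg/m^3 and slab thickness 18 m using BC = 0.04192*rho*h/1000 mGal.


BC = 0.04192 * rho * h / 1000
= 0.04192 * 2794 * 18 / 1000
= 2.1082 mGal

2.1082


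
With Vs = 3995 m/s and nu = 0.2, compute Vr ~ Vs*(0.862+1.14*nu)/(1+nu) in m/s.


Numerator factor = 0.862 + 1.14*0.2 = 1.09
Denominator = 1 + 0.2 = 1.2
Vr = 3995 * 1.09 / 1.2 = 3628.79 m/s

3628.79


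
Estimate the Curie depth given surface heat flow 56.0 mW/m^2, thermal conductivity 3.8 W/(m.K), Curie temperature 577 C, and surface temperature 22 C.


T_Curie - T_surf = 577 - 22 = 555 C
Convert q to W/m^2: 56.0 mW/m^2 = 0.056 W/m^2
d = 555 * 3.8 / 0.056 = 37660.71 m

37660.71


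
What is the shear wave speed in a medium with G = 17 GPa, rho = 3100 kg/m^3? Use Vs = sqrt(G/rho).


Convert G to Pa: G = 17e9 Pa
Compute G/rho = 17e9 / 3100 = 5483870.9677
Vs = sqrt(5483870.9677) = 2341.77 m/s

2341.77


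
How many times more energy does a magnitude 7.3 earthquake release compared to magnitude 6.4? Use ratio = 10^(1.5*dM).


M2 - M1 = 7.3 - 6.4 = 0.9
1.5 * 0.9 = 1.35
ratio = 10^1.35 = 22.39

22.39


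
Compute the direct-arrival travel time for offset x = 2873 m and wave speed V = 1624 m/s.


t = x / V
= 2873 / 1624
= 1.7691 s

1.7691


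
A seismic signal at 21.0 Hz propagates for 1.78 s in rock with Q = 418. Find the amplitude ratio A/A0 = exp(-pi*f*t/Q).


pi*f*t/Q = pi*21.0*1.78/418 = 0.28094
A/A0 = exp(-0.28094) = 0.755074

0.755074


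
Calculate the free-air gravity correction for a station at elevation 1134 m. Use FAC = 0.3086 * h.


FAC = 0.3086 * h
= 0.3086 * 1134
= 349.9524 mGal

349.9524


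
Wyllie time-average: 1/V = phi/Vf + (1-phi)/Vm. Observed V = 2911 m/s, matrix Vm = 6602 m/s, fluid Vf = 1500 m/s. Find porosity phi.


1/V - 1/Vm = 1/2911 - 1/6602 = 0.00019206
1/Vf - 1/Vm = 1/1500 - 1/6602 = 0.0005152
phi = 0.00019206 / 0.0005152 = 0.3728

0.3728


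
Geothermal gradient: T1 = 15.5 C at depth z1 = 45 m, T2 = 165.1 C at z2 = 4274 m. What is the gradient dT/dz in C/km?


dT = 165.1 - 15.5 = 149.6 C
dz = 4274 - 45 = 4229 m
gradient = dT/dz * 1000 = 149.6/4229 * 1000 = 35.3748 C/km

35.3748


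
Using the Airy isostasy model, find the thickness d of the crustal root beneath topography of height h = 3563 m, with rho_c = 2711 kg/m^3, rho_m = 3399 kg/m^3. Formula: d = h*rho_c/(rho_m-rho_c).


rho_m - rho_c = 3399 - 2711 = 688
d = 3563 * 2711 / 688
= 9659293 / 688
= 14039.67 m

14039.67


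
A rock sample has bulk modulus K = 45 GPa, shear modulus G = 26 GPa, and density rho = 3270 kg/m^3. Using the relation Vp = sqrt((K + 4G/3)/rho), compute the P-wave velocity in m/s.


First compute the effective modulus:
K + 4G/3 = 45e9 + 4*26e9/3 = 79666666666.67 Pa
Then divide by density:
79666666666.67 / 3270 = 24362895.0051 Pa/(kg/m^3)
Take the square root:
Vp = sqrt(24362895.0051) = 4935.88 m/s

4935.88


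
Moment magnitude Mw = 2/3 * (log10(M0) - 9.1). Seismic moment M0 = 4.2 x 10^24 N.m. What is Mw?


log10(M0) = log10(4.2 x 10^24) = 24.6232
Mw = 2/3 * (24.6232 - 9.1)
= 2/3 * 15.5232
= 10.35

10.35


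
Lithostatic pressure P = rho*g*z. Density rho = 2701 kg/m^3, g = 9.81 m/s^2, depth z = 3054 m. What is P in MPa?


P = rho * g * z / 1e6
= 2701 * 9.81 * 3054 / 1e6
= 80921257.74 / 1e6
= 80.9213 MPa

80.9213


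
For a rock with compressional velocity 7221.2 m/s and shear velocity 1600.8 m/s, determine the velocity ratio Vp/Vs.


Vp/Vs = 7221.2 / 1600.8
= 4.511

4.511


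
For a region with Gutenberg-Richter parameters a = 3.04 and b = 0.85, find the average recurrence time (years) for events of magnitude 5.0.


log10(N) = 3.04 - 0.85*5.0 = -1.21
N = 10^-1.21 = 0.06166
T = 1/N = 1/0.06166 = 16.2181 years

16.2181


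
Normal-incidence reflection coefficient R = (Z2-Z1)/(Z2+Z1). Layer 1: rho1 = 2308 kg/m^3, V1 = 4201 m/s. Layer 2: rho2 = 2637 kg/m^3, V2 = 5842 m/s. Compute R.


Z1 = 2308 * 4201 = 9695908
Z2 = 2637 * 5842 = 15405354
R = (15405354 - 9695908) / (15405354 + 9695908) = 5709446 / 25101262 = 0.2275

0.2275


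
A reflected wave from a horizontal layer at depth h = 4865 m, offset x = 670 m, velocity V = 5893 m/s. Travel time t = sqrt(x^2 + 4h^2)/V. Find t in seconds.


x^2 + 4h^2 = 670^2 + 4*4865^2 = 448900 + 94672900 = 95121800
sqrt(95121800) = 9753.0406
t = 9753.0406 / 5893 = 1.655 s

1.655


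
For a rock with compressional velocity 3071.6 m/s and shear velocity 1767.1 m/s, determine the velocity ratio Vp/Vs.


Vp/Vs = 3071.6 / 1767.1
= 1.7382

1.7382


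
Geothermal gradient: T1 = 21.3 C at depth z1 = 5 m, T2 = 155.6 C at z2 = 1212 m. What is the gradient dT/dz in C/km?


dT = 155.6 - 21.3 = 134.3 C
dz = 1212 - 5 = 1207 m
gradient = dT/dz * 1000 = 134.3/1207 * 1000 = 111.2676 C/km

111.2676


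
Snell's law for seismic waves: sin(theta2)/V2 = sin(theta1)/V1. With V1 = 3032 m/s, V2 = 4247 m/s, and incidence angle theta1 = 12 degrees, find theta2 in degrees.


sin(theta1) = sin(12 deg) = 0.207912
sin(theta2) = V2/V1 * sin(theta1) = 4247/3032 * 0.207912 = 0.291227
theta2 = arcsin(0.291227) = 16.9314 degrees

16.9314


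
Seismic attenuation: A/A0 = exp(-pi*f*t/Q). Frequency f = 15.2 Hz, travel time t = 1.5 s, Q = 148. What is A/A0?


pi*f*t/Q = pi*15.2*1.5/148 = 0.483975
A/A0 = exp(-0.483975) = 0.616329

0.616329


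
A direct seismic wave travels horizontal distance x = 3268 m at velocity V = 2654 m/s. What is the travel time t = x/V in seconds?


t = x / V
= 3268 / 2654
= 1.2313 s

1.2313


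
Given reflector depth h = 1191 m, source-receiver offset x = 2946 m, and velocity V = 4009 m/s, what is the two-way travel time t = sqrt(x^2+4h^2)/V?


x^2 + 4h^2 = 2946^2 + 4*1191^2 = 8678916 + 5673924 = 14352840
sqrt(14352840) = 3788.5142
t = 3788.5142 / 4009 = 0.945 s

0.945


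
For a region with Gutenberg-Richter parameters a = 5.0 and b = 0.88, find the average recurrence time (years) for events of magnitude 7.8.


log10(N) = 5.0 - 0.88*7.8 = -1.864
N = 10^-1.864 = 0.013677
T = 1/N = 1/0.013677 = 73.1139 years

73.1139


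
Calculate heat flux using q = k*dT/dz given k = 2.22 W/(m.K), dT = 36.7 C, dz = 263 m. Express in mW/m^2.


q = k * dT / dz * 1000
= 2.22 * 36.7 / 263 * 1000
= 0.309787 * 1000
= 309.7871 mW/m^2

309.7871


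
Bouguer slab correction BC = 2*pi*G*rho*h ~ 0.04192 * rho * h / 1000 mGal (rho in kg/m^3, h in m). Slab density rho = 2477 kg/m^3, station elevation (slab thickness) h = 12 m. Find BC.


BC = 0.04192 * rho * h / 1000
= 0.04192 * 2477 * 12 / 1000
= 1.246 mGal

1.246


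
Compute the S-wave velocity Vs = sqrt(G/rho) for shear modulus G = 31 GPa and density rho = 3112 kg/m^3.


Convert G to Pa: G = 31e9 Pa
Compute G/rho = 31e9 / 3112 = 9961439.5887
Vs = sqrt(9961439.5887) = 3156.17 m/s

3156.17


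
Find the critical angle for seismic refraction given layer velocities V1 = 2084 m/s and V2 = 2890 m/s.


V1/V2 = 2084/2890 = 0.721107
theta_c = arcsin(0.721107) = 46.146 degrees

46.146


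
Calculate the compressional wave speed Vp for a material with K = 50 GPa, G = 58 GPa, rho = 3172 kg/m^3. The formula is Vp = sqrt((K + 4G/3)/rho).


First compute the effective modulus:
K + 4G/3 = 50e9 + 4*58e9/3 = 127333333333.33 Pa
Then divide by density:
127333333333.33 / 3172 = 40142917.1921 Pa/(kg/m^3)
Take the square root:
Vp = sqrt(40142917.1921) = 6335.84 m/s

6335.84


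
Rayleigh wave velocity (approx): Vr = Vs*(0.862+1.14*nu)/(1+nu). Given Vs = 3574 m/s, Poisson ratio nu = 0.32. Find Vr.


Numerator factor = 0.862 + 1.14*0.32 = 1.2268
Denominator = 1 + 0.32 = 1.32
Vr = 3574 * 1.2268 / 1.32 = 3321.65 m/s

3321.65


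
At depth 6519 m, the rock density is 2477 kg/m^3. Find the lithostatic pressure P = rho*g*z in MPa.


P = rho * g * z / 1e6
= 2477 * 9.81 * 6519 / 1e6
= 158407593.03 / 1e6
= 158.4076 MPa

158.4076


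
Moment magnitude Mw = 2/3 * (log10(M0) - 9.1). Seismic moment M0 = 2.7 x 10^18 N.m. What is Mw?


log10(M0) = log10(2.7 x 10^18) = 18.4314
Mw = 2/3 * (18.4314 - 9.1)
= 2/3 * 9.3314
= 6.22

6.22


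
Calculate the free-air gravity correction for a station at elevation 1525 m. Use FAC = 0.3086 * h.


FAC = 0.3086 * h
= 0.3086 * 1525
= 470.615 mGal

470.615


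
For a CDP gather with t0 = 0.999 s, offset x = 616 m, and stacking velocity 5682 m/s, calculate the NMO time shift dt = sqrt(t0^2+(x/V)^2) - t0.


x/Vnmo = 616/5682 = 0.108413
(x/Vnmo)^2 = 0.011753
t0^2 = 0.998001
sqrt(0.998001 + 0.011753) = 1.004865
dt = 1.004865 - 0.999 = 0.005865

0.005865


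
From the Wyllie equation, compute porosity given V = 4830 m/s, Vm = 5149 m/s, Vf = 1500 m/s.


1/V - 1/Vm = 1/4830 - 1/5149 = 1.283e-05
1/Vf - 1/Vm = 1/1500 - 1/5149 = 0.00047245
phi = 1.283e-05 / 0.00047245 = 0.0271

0.0271


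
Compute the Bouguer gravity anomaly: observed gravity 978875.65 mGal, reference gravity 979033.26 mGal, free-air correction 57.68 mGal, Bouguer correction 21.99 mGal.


BA = g_obs - g_ref + FAC - BC
= 978875.65 - 979033.26 + 57.68 - 21.99
= -121.92 mGal

-121.92


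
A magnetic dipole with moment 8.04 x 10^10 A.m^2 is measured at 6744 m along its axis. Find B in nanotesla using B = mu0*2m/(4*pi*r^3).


m = 8.04 x 10^10 = 80400000000 A.m^2
2m = 160800000000 A.m^2
r^3 = 6744^3 = 306727478784
B = (4pi*10^-7) * 160800000000 / (4*pi * 306727478784) * 1e9
= 202067.239479 / 3854451176007.73 * 1e9
= 52.4244 nT

52.4244


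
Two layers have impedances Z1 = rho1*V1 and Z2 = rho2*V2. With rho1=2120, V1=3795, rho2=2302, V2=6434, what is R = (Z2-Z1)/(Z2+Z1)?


Z1 = 2120 * 3795 = 8045400
Z2 = 2302 * 6434 = 14811068
R = (14811068 - 8045400) / (14811068 + 8045400) = 6765668 / 22856468 = 0.296

0.296


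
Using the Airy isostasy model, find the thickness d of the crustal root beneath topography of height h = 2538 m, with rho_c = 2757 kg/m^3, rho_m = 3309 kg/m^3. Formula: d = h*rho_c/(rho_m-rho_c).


rho_m - rho_c = 3309 - 2757 = 552
d = 2538 * 2757 / 552
= 6997266 / 552
= 12676.21 m

12676.21


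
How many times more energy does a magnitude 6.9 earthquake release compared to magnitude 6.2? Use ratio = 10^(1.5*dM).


M2 - M1 = 6.9 - 6.2 = 0.7
1.5 * 0.7 = 1.05
ratio = 10^1.05 = 11.22

11.22


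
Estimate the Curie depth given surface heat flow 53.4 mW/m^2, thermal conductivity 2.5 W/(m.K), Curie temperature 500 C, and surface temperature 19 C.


T_Curie - T_surf = 500 - 19 = 481 C
Convert q to W/m^2: 53.4 mW/m^2 = 0.0534 W/m^2
d = 481 * 2.5 / 0.0534 = 22518.73 m

22518.73


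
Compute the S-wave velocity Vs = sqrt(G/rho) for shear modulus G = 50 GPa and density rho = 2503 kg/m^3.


Convert G to Pa: G = 50e9 Pa
Compute G/rho = 50e9 / 2503 = 19976028.7655
Vs = sqrt(19976028.7655) = 4469.46 m/s

4469.46
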